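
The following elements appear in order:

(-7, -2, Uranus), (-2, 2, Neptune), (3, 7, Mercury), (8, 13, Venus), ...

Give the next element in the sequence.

First component goes -7, -2, 3, 8 → 13 (+5 each step).
Second component: differences are 4, 5, 6, … (increasing by 1 each time), so -2, 2, 7, 13 → 20.
For the planet, runs through the planets Mercury→Neptune: Uranus, Neptune, Mercury, Venus → Earth.
So the next element is (13, 20, Earth).

(13, 20, Earth)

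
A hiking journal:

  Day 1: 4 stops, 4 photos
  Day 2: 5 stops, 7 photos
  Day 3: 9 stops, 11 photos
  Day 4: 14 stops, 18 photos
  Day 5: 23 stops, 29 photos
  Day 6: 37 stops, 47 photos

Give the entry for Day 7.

60 stops, 76 photos

Stops: each term is the sum of the two before it, so 4, 5, 9, 14, 23, 37 → 60.
Photos: 4, 7, 11, 18, 29, 47 → 76 (each term is the sum of the two before it).
Combining the parts gives 60 stops, 76 photos.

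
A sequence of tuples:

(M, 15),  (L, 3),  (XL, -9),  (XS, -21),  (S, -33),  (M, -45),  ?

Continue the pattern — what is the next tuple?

Size goes M, L, XL, XS, S, M → L (repeats M → L → XL → XS → S).
Second part: −12 each step; 15, 3, -9, -21, -33, -45 → -57.
Putting it together: (L, -57).

(L, -57)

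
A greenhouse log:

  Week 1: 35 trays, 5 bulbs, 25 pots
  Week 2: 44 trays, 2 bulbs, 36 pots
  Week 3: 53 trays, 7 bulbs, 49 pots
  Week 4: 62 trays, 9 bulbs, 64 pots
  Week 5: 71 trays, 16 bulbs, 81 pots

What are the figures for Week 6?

Trays — +9 each step: 35, 44, 53, 62, 71 → 80.
For the bulbs, each term is the sum of the two before it: 5, 2, 7, 9, 16 → 25.
Pots — perfect squares: 5², 6², 7², …: 25, 36, 49, 64, 81 → 100.
Putting it together: 80 trays, 25 bulbs, 100 pots.

80 trays, 25 bulbs, 100 pots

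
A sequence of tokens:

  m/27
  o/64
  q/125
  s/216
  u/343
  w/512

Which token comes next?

Letter — letters move forward 2 places in the alphabet: m, o, q, s, u, w → y.
Second component: 27, 64, 125, 216, 343, 512 → 729 (perfect cubes: 3³, 4³, 5³, …).
Putting it together: y/729.

y/729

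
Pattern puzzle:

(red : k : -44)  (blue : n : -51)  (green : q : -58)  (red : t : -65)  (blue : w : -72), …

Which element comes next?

(green : z : -79)

Colour: repeats red → blue → green, so red, blue, green, red, blue → green.
Letter — letters move forward 3 places in the alphabet: k, n, q, t, w → z.
For the third coordinate, −7 each step: -44, -51, -58, -65, -72 → -79.
So the next element is (green : z : -79).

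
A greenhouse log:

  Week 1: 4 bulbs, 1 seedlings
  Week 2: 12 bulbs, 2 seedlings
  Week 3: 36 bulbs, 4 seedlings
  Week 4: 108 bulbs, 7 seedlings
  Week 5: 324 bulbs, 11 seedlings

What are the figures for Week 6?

Bulbs — ×3 each step: 4, 12, 36, 108, 324 → 972.
Seedlings: differences are 1, 2, 3, … (increasing by 1 each time); 1, 2, 4, 7, 11 → 16.
So the next row is 972 bulbs, 16 seedlings.

972 bulbs, 16 seedlings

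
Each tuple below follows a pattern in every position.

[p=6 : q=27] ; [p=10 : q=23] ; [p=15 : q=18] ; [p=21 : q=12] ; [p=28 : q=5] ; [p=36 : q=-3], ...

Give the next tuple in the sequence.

[p=45 : q=-12]

For the p, differences are 4, 5, 6, … (increasing by 1 each time): 6, 10, 15, 21, 28, 36 → 45.
Q: together with the p always sums to 33; 27, 23, 18, 12, 5, -3 → -12.
So the next tuple is [p=45 : q=-12].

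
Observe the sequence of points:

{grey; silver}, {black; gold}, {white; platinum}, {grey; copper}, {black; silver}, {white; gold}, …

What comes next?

Shade: repeats grey → black → white, so grey, black, white, grey, black, white → grey.
Metal: repeats silver → gold → platinum → copper; silver, gold, platinum, copper, silver, gold → platinum.
Putting it together: {grey; platinum}.

{grey; platinum}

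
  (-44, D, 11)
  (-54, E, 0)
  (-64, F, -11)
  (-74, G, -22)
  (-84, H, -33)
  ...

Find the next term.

First entry goes -44, -54, -64, -74, -84 → -94 (−10 each step).
Letter: letters move forward 1 place in the alphabet; D, E, F, G, H → I.
Third entry: −11 each step; 11, 0, -11, -22, -33 → -44.
So the next term is (-94, I, -44).

(-94, I, -44)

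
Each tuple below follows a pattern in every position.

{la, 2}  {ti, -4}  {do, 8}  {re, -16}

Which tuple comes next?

{mi, 32}

For the note, runs through the solfège scale do→ti: la, ti, do, re → mi.
Second slot: ×(-2) each step, so 2, -4, 8, -16 → 32.
Putting it together: {mi, 32}.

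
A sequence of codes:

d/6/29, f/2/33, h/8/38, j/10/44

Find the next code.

l/18/51

Letter: letters move forward 2 places in the alphabet, so d, f, h, j → l.
Second component goes 6, 2, 8, 10 → 18 (each term is the sum of the two before it).
Third component — differences are 4, 5, 6, … (increasing by 1 each time): 29, 33, 38, 44 → 51.
Combining the parts gives l/18/51.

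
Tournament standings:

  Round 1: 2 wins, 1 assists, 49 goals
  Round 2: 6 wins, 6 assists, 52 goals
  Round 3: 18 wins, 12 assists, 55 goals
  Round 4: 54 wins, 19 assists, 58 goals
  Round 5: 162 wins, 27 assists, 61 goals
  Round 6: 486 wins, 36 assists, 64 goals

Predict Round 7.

Wins: ×3 each step, so 2, 6, 18, 54, 162, 486 → 1458.
Assists: 1, 6, 12, 19, 27, 36 → 46 (differences are 5, 6, 7, … (increasing by 1 each time)).
Goals goes 49, 52, 55, 58, 61, 64 → 67 (+3 each step).
Putting it together: 1458 wins, 46 assists, 67 goals.

1458 wins, 46 assists, 67 goals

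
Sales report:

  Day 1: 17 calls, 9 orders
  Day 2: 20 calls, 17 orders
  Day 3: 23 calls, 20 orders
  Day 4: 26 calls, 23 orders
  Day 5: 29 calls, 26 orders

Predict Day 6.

For the calls, +3 each step: 17, 20, 23, 26, 29 → 32.
Orders — always the previous value of the calls: 9, 17, 20, 23, 26 → 29.
Combining the parts gives 32 calls, 29 orders.

32 calls, 29 orders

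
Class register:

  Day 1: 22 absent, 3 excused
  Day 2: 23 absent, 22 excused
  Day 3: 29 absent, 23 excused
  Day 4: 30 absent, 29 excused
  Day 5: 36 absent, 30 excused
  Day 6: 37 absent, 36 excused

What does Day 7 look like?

43 absent, 37 excused

Absent: alternating steps +1, +6, +1, +6, …; 22, 23, 29, 30, 36, 37 → 43.
Excused: always the previous value of the absent; 3, 22, 23, 29, 30, 36 → 37.
So the next line is 43 absent, 37 excused.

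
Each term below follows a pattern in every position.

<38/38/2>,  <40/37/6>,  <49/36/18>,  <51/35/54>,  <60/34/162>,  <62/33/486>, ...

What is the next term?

First component: alternating steps +2, +9, +2, +9, …; 38, 40, 49, 51, 60, 62 → 71.
Second component goes 38, 37, 36, 35, 34, 33 → 32 (−1 each step).
For the third component, ×3 each step: 2, 6, 18, 54, 162, 486 → 1458.
Putting it together: <71/32/1458>.

<71/32/1458>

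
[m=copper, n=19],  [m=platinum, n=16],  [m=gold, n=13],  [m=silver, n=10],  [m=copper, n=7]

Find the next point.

M: copper, platinum, gold, silver, copper → platinum (repeats copper → platinum → gold → silver).
N goes 19, 16, 13, 10, 7 → 4 (−3 each step).
Putting it together: [m=platinum, n=4].

[m=platinum, n=4]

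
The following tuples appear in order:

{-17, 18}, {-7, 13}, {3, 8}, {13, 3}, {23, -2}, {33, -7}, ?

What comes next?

First value: +10 each step, so -17, -7, 3, 13, 23, 33 → 43.
Second value goes 18, 13, 8, 3, -2, -7 → -12 (−5 each step).
Combining the parts gives {43, -12}.

{43, -12}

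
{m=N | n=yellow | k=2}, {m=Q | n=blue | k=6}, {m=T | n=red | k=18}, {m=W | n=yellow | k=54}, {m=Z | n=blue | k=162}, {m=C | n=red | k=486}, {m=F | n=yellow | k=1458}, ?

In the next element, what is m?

I

M — letters move forward 3 places in the alphabet, wrapping Z→A: N, Q, T, W, Z, C, F → I.
N — repeats yellow → blue → red: yellow, blue, red, yellow, blue, red, yellow → blue.
For the k, ×3 each step: 2, 6, 18, 54, 162, 486, 1458 → 4374.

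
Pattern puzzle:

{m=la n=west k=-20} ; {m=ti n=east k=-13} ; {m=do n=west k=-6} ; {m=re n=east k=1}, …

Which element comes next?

M — runs through the solfège scale do→ti: la, ti, do, re → mi.
N goes west, east, west, east → west (alternates west ↔ east).
K: +7 each step, so -20, -13, -6, 1 → 8.
Putting it together: {m=mi n=west k=8}.

{m=mi n=west k=8}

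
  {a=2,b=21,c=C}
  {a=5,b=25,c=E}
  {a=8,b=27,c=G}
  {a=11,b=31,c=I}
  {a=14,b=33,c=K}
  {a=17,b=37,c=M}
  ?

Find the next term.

A goes 2, 5, 8, 11, 14, 17 → 20 (+3 each step).
B — alternating steps +4, +2, +4, +2, …: 21, 25, 27, 31, 33, 37 → 39.
C — letters move forward 2 places in the alphabet: C, E, G, I, K, M → O.
So the next term is {a=20,b=39,c=O}.

{a=20,b=39,c=O}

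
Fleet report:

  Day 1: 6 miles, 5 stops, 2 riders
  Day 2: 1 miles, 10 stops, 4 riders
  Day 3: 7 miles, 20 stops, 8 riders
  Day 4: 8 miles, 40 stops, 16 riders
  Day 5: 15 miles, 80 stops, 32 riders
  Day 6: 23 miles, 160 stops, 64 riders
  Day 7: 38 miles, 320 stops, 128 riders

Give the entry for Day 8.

61 miles, 640 stops, 256 riders

Miles: 6, 1, 7, 8, 15, 23, 38 → 61 (each term is the sum of the two before it).
Stops: 5, 10, 20, 40, 80, 160, 320 → 640 (×2 each step).
Riders: ×2 each step; 2, 4, 8, 16, 32, 64, 128 → 256.
Combining the parts gives 61 miles, 640 stops, 256 riders.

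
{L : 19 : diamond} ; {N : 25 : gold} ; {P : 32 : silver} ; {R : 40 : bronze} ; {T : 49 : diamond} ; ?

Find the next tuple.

{V : 59 : gold}

Letter goes L, N, P, R, T → V (letters move forward 2 places in the alphabet).
Second value — differences are 6, 7, 8, … (increasing by 1 each time): 19, 25, 32, 40, 49 → 59.
Rank: repeats diamond → gold → silver → bronze; diamond, gold, silver, bronze, diamond → gold.
Putting it together: {V : 59 : gold}.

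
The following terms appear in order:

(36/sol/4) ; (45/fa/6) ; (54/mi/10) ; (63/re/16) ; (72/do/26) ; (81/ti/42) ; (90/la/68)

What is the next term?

First entry: 36, 45, 54, 63, 72, 81, 90 → 99 (+9 each step).
Note: sol, fa, mi, re, do, ti, la → sol (runs backward through the solfège scale do→ti).
Third entry: each term is the sum of the two before it, so 4, 6, 10, 16, 26, 42, 68 → 110.
Combining the parts gives (99/sol/110).

(99/sol/110)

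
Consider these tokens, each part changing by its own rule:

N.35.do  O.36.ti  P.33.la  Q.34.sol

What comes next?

For the letter, letters move forward 1 place in the alphabet: N, O, P, Q → R.
For the second component, alternating steps +1, −3, +1, −3, …: 35, 36, 33, 34 → 31.
Note: runs backward through the solfège scale do→ti, so do, ti, la, sol → fa.
Putting it together: R.31.fa.

R.31.fa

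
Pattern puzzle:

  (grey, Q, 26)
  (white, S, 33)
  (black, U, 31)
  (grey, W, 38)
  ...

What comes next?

For the shade, repeats grey → white → black: grey, white, black, grey → white.
Letter: letters move forward 2 places in the alphabet, so Q, S, U, W → Y.
Third coordinate: alternating steps +7, −2, +7, −2, …; 26, 33, 31, 38 → 36.
Combining the parts gives (white, Y, 36).

(white, Y, 36)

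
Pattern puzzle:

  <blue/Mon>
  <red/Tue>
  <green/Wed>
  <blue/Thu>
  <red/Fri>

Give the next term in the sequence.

For the colour, repeats blue → red → green: blue, red, green, blue, red → green.
Day — runs through the weekdays Mon→Sun: Mon, Tue, Wed, Thu, Fri → Sat.
Putting it together: <green/Sat>.

<green/Sat>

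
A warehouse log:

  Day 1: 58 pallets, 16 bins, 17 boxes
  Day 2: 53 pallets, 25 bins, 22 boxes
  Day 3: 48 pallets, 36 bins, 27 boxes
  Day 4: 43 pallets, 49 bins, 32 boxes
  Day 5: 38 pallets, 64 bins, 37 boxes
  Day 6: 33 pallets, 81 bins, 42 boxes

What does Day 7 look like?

Pallets — −5 each step: 58, 53, 48, 43, 38, 33 → 28.
Bins goes 16, 25, 36, 49, 64, 81 → 100 (perfect squares: 4², 5², 6², …).
For the boxes, together with the pallets always sums to 75: 17, 22, 27, 32, 37, 42 → 47.
Combining the parts gives 28 pallets, 100 bins, 47 boxes.

28 pallets, 100 bins, 47 boxes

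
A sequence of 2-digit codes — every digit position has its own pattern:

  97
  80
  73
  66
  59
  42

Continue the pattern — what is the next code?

35

First digit: −1 each step, mod 10, so 9, 8, 7, 6, 5, 4 → 3.
For the second digit, +3 each step, mod 10: 7, 0, 3, 6, 9, 2 → 5.
Combining the parts gives 35.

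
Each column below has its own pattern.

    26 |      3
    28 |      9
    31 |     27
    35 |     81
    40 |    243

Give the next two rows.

First component: differences are 2, 3, 4, … (increasing by 1 each time), so 26, 28, 31, 35, 40 → 46 → 53.
Second component — ×3 each step: 3, 9, 27, 81, 243 → 729 → 2187.
Putting the parts together: 46  729 and then 53  2187.

46  729; 53  2187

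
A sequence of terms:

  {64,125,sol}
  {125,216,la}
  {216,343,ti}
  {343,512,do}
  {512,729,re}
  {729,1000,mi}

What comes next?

{1000,1331,fa}

First entry: perfect cubes: 4³, 5³, 6³, …, so 64, 125, 216, 343, 512, 729 → 1000.
Second entry: 125, 216, 343, 512, 729, 1000 → 1331 (perfect cubes: 5³, 6³, 7³, …).
Note — runs through the solfège scale do→ti: sol, la, ti, do, re, mi → fa.
So the next term is {1000,1331,fa}.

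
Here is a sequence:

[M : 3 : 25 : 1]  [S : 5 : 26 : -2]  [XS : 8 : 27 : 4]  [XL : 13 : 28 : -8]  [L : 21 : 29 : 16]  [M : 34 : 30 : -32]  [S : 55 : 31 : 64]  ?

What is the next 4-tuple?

Size: M, S, XS, XL, L, M, S → XS (repeats M → S → XS → XL → L).
Second value: each term is the sum of the two before it; 3, 5, 8, 13, 21, 34, 55 → 89.
For the third value, +1 each step: 25, 26, 27, 28, 29, 30, 31 → 32.
Fourth value goes 1, -2, 4, -8, 16, -32, 64 → -128 (×(-2) each step).
Putting it together: [XS : 89 : 32 : -128].

[XS : 89 : 32 : -128]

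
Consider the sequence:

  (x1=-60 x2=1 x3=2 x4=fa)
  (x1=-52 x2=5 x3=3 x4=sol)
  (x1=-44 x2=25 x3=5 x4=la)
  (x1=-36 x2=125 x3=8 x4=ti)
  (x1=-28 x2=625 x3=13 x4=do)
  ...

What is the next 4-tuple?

X1 goes -60, -52, -44, -36, -28 → -20 (+8 each step).
X2 goes 1, 5, 25, 125, 625 → 3125 (×5 each step).
X3: each term is the sum of the two before it, so 2, 3, 5, 8, 13 → 21.
X4: runs through the solfège scale do→ti; fa, sol, la, ti, do → re.
Combining the parts gives (x1=-20 x2=3125 x3=21 x4=re).

(x1=-20 x2=3125 x3=21 x4=re)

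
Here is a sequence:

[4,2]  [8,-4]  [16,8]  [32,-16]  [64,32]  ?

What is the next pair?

[128,-64]

For the first slot, ×2 each step: 4, 8, 16, 32, 64 → 128.
Second slot: 2, -4, 8, -16, 32 → -64 (×(-2) each step).
Putting it together: [128,-64].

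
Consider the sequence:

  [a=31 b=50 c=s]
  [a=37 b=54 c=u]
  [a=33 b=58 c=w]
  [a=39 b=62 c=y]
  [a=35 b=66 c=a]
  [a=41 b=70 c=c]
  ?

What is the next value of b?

B: +4 each step; 50, 54, 58, 62, 66, 70 → 74.

74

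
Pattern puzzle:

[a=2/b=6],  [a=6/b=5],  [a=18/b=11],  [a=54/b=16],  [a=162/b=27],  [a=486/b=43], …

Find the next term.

[a=1458/b=70]

A: ×3 each step, so 2, 6, 18, 54, 162, 486 → 1458.
B: each term is the sum of the two before it, so 6, 5, 11, 16, 27, 43 → 70.
Combining the parts gives [a=1458/b=70].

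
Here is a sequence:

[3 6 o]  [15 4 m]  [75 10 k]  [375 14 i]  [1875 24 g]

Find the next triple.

First coordinate: 3, 15, 75, 375, 1875 → 9375 (×5 each step).
Second coordinate — each term is the sum of the two before it: 6, 4, 10, 14, 24 → 38.
Letter: letters move back 2 places in the alphabet, so o, m, k, i, g → e.
Combining the parts gives [9375 38 e].

[9375 38 e]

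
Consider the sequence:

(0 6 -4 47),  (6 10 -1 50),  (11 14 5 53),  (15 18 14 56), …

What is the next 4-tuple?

For the first entry, differences are 6, 5, 4, … (decreasing by 1 each time): 0, 6, 11, 15 → 18.
For the second entry, +4 each step: 6, 10, 14, 18 → 22.
Third entry: differences are 3, 6, 9, … (increasing by 3 each time), so -4, -1, 5, 14 → 26.
For the fourth entry, +3 each step: 47, 50, 53, 56 → 59.
Putting it together: (18 22 26 59).

(18 22 26 59)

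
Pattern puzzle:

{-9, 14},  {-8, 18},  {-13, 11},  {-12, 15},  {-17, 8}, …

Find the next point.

First part: alternating steps +1, −5, +1, −5, …; -9, -8, -13, -12, -17 → -16.
Second part goes 14, 18, 11, 15, 8 → 12 (alternating steps +4, −7, +4, −7, …).
So the next point is {-16, 12}.

{-16, 12}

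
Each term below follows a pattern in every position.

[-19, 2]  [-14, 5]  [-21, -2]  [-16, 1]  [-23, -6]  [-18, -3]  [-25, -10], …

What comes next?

First component goes -19, -14, -21, -16, -23, -18, -25 → -20 (alternating steps +5, −7, +5, −7, …).
Second component: alternating steps +3, −7, +3, −7, …, so 2, 5, -2, 1, -6, -3, -10 → -7.
Putting it together: [-20, -7].

[-20, -7]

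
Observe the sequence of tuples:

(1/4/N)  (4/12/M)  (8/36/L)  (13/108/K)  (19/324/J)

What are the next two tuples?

First value — differences are 3, 4, 5, … (increasing by 1 each time): 1, 4, 8, 13, 19 → 26 → 34.
Second value: 4, 12, 36, 108, 324 → 972 → 2916 (×3 each step).
Letter goes N, M, L, K, J → I → H (letters move back 1 place in the alphabet).
Putting the parts together: (26/972/I) and then (34/2916/H).

(26/972/I), (34/2916/H)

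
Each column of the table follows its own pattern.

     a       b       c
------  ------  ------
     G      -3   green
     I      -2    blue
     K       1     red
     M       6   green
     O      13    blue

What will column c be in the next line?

For the column c, repeats green → blue → red: green, blue, red, green, blue → red.

red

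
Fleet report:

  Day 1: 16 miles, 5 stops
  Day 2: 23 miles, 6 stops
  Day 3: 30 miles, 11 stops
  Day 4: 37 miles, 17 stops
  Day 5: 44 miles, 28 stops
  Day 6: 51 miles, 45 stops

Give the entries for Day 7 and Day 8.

Miles: +7 each step; 16, 23, 30, 37, 44, 51 → 58 → 65.
Stops: each term is the sum of the two before it; 5, 6, 11, 17, 28, 45 → 73 → 118.
Putting the parts together: 58 miles, 73 stops and then 65 miles, 118 stops.

58 miles, 73 stops; 65 miles, 118 stops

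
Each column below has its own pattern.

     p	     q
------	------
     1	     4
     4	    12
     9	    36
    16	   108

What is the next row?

25  324

Column p: 1, 4, 9, 16 → 25 (perfect squares: 1², 2², 3², …).
Column q goes 4, 12, 36, 108 → 324 (×3 each step).
Putting it together: 25  324.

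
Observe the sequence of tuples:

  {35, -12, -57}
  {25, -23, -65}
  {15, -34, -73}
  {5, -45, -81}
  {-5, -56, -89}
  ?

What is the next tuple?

First component: −10 each step; 35, 25, 15, 5, -5 → -15.
Second component: −11 each step, so -12, -23, -34, -45, -56 → -67.
Third component: −8 each step, so -57, -65, -73, -81, -89 → -97.
So the next tuple is {-15, -67, -97}.

{-15, -67, -97}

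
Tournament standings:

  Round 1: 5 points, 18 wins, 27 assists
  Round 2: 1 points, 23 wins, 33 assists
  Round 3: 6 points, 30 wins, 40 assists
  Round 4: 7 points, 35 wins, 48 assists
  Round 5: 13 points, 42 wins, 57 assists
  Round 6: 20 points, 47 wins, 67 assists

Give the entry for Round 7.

Points: 5, 1, 6, 7, 13, 20 → 33 (each term is the sum of the two before it).
Wins: 18, 23, 30, 35, 42, 47 → 54 (alternating steps +5, +7, +5, +7, …).
Assists: differences are 6, 7, 8, … (increasing by 1 each time), so 27, 33, 40, 48, 57, 67 → 78.
Putting it together: 33 points, 54 wins, 78 assists.

33 points, 54 wins, 78 assists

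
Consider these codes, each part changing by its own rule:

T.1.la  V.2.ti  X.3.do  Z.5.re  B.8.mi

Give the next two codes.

Letter: letters move forward 2 places in the alphabet, wrapping Z→A; T, V, X, Z, B → D → F.
Second component: each term is the sum of the two before it, so 1, 2, 3, 5, 8 → 13 → 21.
Note: la, ti, do, re, mi → fa → sol (runs through the solfège scale do→ti).
So the next two codes are D.13.fa and F.21.sol.

D.13.fa then F.21.sol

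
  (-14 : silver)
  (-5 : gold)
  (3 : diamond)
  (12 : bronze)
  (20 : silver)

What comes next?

(29 : gold)

First slot: alternating steps +9, +8, +9, +8, …; -14, -5, 3, 12, 20 → 29.
Rank: silver, gold, diamond, bronze, silver → gold (repeats silver → gold → diamond → bronze).
So the next term is (29 : gold).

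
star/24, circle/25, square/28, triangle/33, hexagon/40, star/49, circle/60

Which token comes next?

Shape goes star, circle, square, triangle, hexagon, star, circle → square (repeats star → circle → square → triangle → hexagon).
Second component: differences are 1, 3, 5, … (increasing by 2 each time), so 24, 25, 28, 33, 40, 49, 60 → 73.
So the next token is square/73.

square/73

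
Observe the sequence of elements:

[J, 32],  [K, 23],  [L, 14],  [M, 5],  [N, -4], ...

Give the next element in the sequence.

Letter — letters move forward 1 place in the alphabet: J, K, L, M, N → O.
Second part goes 32, 23, 14, 5, -4 → -13 (−9 each step).
Combining the parts gives [O, -13].

[O, -13]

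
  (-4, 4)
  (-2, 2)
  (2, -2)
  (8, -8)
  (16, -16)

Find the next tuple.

First part goes -4, -2, 2, 8, 16 → 26 (differences are 2, 4, 6, … (increasing by 2 each time)).
Second part goes 4, 2, -2, -8, -16 → -26 (always the negative of the first part).
Combining the parts gives (26, -26).

(26, -26)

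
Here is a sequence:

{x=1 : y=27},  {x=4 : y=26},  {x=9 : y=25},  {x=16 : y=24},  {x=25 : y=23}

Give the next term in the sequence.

X: perfect squares: 1², 2², 3², …; 1, 4, 9, 16, 25 → 36.
Y: 27, 26, 25, 24, 23 → 22 (−1 each step).
Combining the parts gives {x=36 : y=22}.

{x=36 : y=22}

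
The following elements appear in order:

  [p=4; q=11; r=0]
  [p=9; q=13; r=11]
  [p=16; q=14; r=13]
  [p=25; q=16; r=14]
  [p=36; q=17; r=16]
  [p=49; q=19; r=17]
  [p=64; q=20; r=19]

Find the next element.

P — perfect squares: 2², 3², 4², …: 4, 9, 16, 25, 36, 49, 64 → 81.
Q: alternating steps +2, +1, +2, +1, …, so 11, 13, 14, 16, 17, 19, 20 → 22.
R: always the previous value of the q; 0, 11, 13, 14, 16, 17, 19 → 20.
So the next element is [p=81; q=22; r=20].

[p=81; q=22; r=20]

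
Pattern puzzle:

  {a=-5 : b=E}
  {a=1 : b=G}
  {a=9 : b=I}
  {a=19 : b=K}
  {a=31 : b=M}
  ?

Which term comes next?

A: -5, 1, 9, 19, 31 → 45 (differences are 6, 8, 10, … (increasing by 2 each time)).
B — letters move forward 2 places in the alphabet: E, G, I, K, M → O.
Combining the parts gives {a=45 : b=O}.

{a=45 : b=O}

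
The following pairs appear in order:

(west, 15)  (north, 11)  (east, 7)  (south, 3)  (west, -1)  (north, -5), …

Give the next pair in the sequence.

Direction: repeats west → north → east → south; west, north, east, south, west, north → east.
Second entry: −4 each step; 15, 11, 7, 3, -1, -5 → -9.
So the next pair is (east, -9).

(east, -9)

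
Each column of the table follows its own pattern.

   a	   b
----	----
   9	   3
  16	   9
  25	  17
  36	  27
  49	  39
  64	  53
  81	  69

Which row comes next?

100  87

Column a: perfect squares: 3², 4², 5², …, so 9, 16, 25, 36, 49, 64, 81 → 100.
Column b — differences are 6, 8, 10, … (increasing by 2 each time): 3, 9, 17, 27, 39, 53, 69 → 87.
So the next row is 100  87.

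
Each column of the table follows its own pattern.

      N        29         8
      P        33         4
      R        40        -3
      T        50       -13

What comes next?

For the letter, letters move forward 2 places in the alphabet: N, P, R, T → V.
Second component: differences are 4, 7, 10, … (increasing by 3 each time); 29, 33, 40, 50 → 63.
For the third component, together with the second component always sums to 37: 8, 4, -3, -13 → -26.
Combining the parts gives V  63  -26.

V  63  -26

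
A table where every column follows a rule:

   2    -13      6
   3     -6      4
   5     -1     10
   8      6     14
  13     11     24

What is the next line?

21  18  38

First component: each term is the sum of the two before it, so 2, 3, 5, 8, 13 → 21.
Second component: -13, -6, -1, 6, 11 → 18 (alternating steps +7, +5, +7, +5, …).
Third component: each term is the sum of the two before it, so 6, 4, 10, 14, 24 → 38.
So the next line is 21  18  38.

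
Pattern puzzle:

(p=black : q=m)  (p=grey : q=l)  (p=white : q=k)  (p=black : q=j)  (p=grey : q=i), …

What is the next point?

For the p, repeats black → grey → white: black, grey, white, black, grey → white.
Q — letters move back 1 place in the alphabet: m, l, k, j, i → h.
So the next point is (p=white : q=h).

(p=white : q=h)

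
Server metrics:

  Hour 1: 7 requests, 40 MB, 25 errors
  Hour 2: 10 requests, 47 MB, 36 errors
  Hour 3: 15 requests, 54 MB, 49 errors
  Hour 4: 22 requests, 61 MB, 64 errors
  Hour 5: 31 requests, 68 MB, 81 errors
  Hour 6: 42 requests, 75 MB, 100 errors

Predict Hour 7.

55 requests, 82 MB, 121 errors

Requests: differences are 3, 5, 7, … (increasing by 2 each time); 7, 10, 15, 22, 31, 42 → 55.
MB — +7 each step: 40, 47, 54, 61, 68, 75 → 82.
Errors: perfect squares: 5², 6², 7², …; 25, 36, 49, 64, 81, 100 → 121.
Putting it together: 55 requests, 82 MB, 121 errors.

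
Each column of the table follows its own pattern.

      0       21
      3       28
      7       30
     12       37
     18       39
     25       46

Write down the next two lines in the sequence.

33  48; 42  55

First component — differences are 3, 4, 5, … (increasing by 1 each time): 0, 3, 7, 12, 18, 25 → 33 → 42.
Second component — alternating steps +7, +2, +7, +2, …: 21, 28, 30, 37, 39, 46 → 48 → 55.
So the next two lines are 33  48 and 42  55.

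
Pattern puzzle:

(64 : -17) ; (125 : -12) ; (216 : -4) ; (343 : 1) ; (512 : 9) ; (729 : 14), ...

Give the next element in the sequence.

(1000 : 22)

First coordinate: perfect cubes: 4³, 5³, 6³, …, so 64, 125, 216, 343, 512, 729 → 1000.
For the second coordinate, alternating steps +5, +8, +5, +8, …: -17, -12, -4, 1, 9, 14 → 22.
Putting it together: (1000 : 22).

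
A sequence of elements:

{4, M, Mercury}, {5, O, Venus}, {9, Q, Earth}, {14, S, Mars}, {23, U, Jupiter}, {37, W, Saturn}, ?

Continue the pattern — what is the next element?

{60, Y, Uranus}

First part goes 4, 5, 9, 14, 23, 37 → 60 (each term is the sum of the two before it).
Letter: M, O, Q, S, U, W → Y (letters move forward 2 places in the alphabet).
Planet — runs through the planets Mercury→Neptune: Mercury, Venus, Earth, Mars, Jupiter, Saturn → Uranus.
So the next element is {60, Y, Uranus}.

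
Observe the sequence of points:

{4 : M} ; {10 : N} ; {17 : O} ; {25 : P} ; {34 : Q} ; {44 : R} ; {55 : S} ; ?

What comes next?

{67 : T}

First component: 4, 10, 17, 25, 34, 44, 55 → 67 (differences are 6, 7, 8, … (increasing by 1 each time)).
Letter: M, N, O, P, Q, R, S → T (letters move forward 1 place in the alphabet).
So the next point is {67 : T}.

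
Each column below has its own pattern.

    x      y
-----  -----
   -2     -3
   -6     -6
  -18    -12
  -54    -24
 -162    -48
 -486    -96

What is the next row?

Column x goes -2, -6, -18, -54, -162, -486 → -1458 (×3 each step).
Column y: ×2 each step, so -3, -6, -12, -24, -48, -96 → -192.
Combining the parts gives -1458  -192.

-1458  -192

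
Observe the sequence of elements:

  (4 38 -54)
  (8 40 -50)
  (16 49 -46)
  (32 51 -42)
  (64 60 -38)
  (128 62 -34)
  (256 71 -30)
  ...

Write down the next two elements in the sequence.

(512 73 -26), (1024 82 -22)

First coordinate goes 4, 8, 16, 32, 64, 128, 256 → 512 → 1024 (×2 each step).
Second coordinate — alternating steps +2, +9, +2, +9, …: 38, 40, 49, 51, 60, 62, 71 → 73 → 82.
Third coordinate — +4 each step: -54, -50, -46, -42, -38, -34, -30 → -26 → -22.
So the next two elements are (512 73 -26) and (1024 82 -22).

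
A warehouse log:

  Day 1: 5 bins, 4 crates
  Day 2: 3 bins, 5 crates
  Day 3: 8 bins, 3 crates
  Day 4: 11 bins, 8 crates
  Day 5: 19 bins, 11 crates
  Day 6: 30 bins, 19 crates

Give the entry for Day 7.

For the bins, each term is the sum of the two before it: 5, 3, 8, 11, 19, 30 → 49.
Crates: always the previous value of the bins, so 4, 5, 3, 8, 11, 19 → 30.
So the next row is 49 bins, 30 crates.

49 bins, 30 crates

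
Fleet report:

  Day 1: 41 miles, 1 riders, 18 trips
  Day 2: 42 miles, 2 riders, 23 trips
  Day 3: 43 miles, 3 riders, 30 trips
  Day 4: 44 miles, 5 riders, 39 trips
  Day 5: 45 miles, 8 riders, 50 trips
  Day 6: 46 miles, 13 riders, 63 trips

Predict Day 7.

Miles: 41, 42, 43, 44, 45, 46 → 47 (+1 each step).
Riders goes 1, 2, 3, 5, 8, 13 → 21 (each term is the sum of the two before it).
Trips goes 18, 23, 30, 39, 50, 63 → 78 (differences are 5, 7, 9, … (increasing by 2 each time)).
Combining the parts gives 47 miles, 21 riders, 78 trips.

47 miles, 21 riders, 78 trips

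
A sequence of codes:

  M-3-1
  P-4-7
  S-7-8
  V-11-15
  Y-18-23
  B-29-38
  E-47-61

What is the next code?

For the letter, letters move forward 3 places in the alphabet, wrapping Z→A: M, P, S, V, Y, B, E → H.
For the second component, each term is the sum of the two before it: 3, 4, 7, 11, 18, 29, 47 → 76.
Third component — each term is the sum of the two before it: 1, 7, 8, 15, 23, 38, 61 → 99.
So the next code is H-76-99.

H-76-99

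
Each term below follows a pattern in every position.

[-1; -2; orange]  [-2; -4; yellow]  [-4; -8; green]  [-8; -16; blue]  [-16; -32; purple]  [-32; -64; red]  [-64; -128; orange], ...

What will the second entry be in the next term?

For the first entry, ×2 each step: -1, -2, -4, -8, -16, -32, -64 → -128.
Second entry — always 2 × the first entry: -2, -4, -8, -16, -32, -64, -128 → -256.
Colour — repeats orange → yellow → green → blue → purple → red: orange, yellow, green, blue, purple, red, orange → yellow.

-256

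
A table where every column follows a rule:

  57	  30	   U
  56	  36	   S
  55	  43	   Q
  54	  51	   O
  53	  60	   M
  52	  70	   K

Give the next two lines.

First component: 57, 56, 55, 54, 53, 52 → 51 → 50 (−1 each step).
Second component goes 30, 36, 43, 51, 60, 70 → 81 → 93 (differences are 6, 7, 8, … (increasing by 1 each time)).
Letter: letters move back 2 places in the alphabet; U, S, Q, O, M, K → I → G.
Putting the parts together: 51  81  I and then 50  93  G.

51  81  I; 50  93  G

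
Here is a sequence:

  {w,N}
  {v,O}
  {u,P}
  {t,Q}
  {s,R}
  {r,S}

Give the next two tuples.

{q,T}, {p,U}

First letter: letters move back 1 place in the alphabet; w, v, u, t, s, r → q → p.
Second letter: letters move forward 1 place in the alphabet; N, O, P, Q, R, S → T → U.
Putting the parts together: {q,T} and then {p,U}.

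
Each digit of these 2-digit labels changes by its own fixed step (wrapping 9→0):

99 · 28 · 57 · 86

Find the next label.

First digit goes 9, 2, 5, 8 → 1 (+3 each step, mod 10).
Second digit: 9, 8, 7, 6 → 5 (−1 each step, mod 10).
Putting it together: 15.

15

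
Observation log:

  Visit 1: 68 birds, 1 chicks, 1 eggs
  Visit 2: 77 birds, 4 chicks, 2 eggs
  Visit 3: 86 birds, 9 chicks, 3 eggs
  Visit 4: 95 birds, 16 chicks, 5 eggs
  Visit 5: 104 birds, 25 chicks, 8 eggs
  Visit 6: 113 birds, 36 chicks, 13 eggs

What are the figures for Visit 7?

122 birds, 49 chicks, 21 eggs

Birds: +9 each step, so 68, 77, 86, 95, 104, 113 → 122.
Chicks: perfect squares: 1², 2², 3², …, so 1, 4, 9, 16, 25, 36 → 49.
For the eggs, each term is the sum of the two before it: 1, 2, 3, 5, 8, 13 → 21.
So the next row is 122 birds, 49 chicks, 21 eggs.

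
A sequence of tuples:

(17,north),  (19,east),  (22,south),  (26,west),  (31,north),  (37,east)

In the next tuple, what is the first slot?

44

For the first slot, differences are 2, 3, 4, … (increasing by 1 each time): 17, 19, 22, 26, 31, 37 → 44.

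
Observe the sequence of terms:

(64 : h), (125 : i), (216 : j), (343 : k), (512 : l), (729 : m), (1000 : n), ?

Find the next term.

(1331 : o)

First slot: 64, 125, 216, 343, 512, 729, 1000 → 1331 (perfect cubes: 4³, 5³, 6³, …).
Letter: h, i, j, k, l, m, n → o (letters move forward 1 place in the alphabet).
So the next term is (1331 : o).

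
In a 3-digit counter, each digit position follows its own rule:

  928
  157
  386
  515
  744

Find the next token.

First digit: 9, 1, 3, 5, 7 → 9 (+2 each step, mod 10).
Second digit — +3 each step, mod 10: 2, 5, 8, 1, 4 → 7.
Third digit: −1 each step, mod 10, so 8, 7, 6, 5, 4 → 3.
So the next token is 973.

973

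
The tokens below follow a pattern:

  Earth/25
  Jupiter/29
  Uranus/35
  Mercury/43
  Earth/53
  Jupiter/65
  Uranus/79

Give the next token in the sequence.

Planet — repeats Earth → Jupiter → Uranus → Mercury: Earth, Jupiter, Uranus, Mercury, Earth, Jupiter, Uranus → Mercury.
Second component: differences are 4, 6, 8, … (increasing by 2 each time), so 25, 29, 35, 43, 53, 65, 79 → 95.
Putting it together: Mercury/95.

Mercury/95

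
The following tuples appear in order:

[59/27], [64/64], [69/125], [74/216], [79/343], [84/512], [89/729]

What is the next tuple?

First slot: +5 each step; 59, 64, 69, 74, 79, 84, 89 → 94.
Second slot: 27, 64, 125, 216, 343, 512, 729 → 1000 (perfect cubes: 3³, 4³, 5³, …).
Combining the parts gives [94/1000].

[94/1000]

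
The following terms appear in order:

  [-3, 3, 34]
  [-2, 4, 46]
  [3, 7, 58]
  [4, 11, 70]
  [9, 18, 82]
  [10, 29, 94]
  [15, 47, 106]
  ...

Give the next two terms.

[16, 76, 118], [21, 123, 130]

First slot: alternating steps +1, +5, +1, +5, …; -3, -2, 3, 4, 9, 10, 15 → 16 → 21.
Second slot goes 3, 4, 7, 11, 18, 29, 47 → 76 → 123 (each term is the sum of the two before it).
Third slot: +12 each step; 34, 46, 58, 70, 82, 94, 106 → 118 → 130.
Putting the parts together: [16, 76, 118] and then [21, 123, 130].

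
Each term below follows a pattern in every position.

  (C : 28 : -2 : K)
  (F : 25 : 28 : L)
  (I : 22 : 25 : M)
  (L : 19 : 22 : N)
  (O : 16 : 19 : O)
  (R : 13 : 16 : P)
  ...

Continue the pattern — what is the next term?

First letter: letters move forward 3 places in the alphabet; C, F, I, L, O, R → U.
For the second value, −3 each step: 28, 25, 22, 19, 16, 13 → 10.
Third value: -2, 28, 25, 22, 19, 16 → 13 (always the previous value of the second value).
Second letter: K, L, M, N, O, P → Q (letters move forward 1 place in the alphabet).
Putting it together: (U : 10 : 13 : Q).

(U : 10 : 13 : Q)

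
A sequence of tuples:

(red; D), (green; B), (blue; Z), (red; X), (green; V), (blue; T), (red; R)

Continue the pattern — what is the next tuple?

(green; P)

Colour: repeats red → green → blue, so red, green, blue, red, green, blue, red → green.
Letter: D, B, Z, X, V, T, R → P (letters move back 2 places in the alphabet, wrapping A→Z).
So the next tuple is (green; P).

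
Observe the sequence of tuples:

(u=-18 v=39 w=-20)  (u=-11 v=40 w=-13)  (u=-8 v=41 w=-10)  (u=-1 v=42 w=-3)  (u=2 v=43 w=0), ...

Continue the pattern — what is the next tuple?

(u=9 v=44 w=7)

U goes -18, -11, -8, -1, 2 → 9 (alternating steps +7, +3, +7, +3, …).
V: +1 each step; 39, 40, 41, 42, 43 → 44.
W: always 2 less than the u, so -20, -13, -10, -3, 0 → 7.
Combining the parts gives (u=9 v=44 w=7).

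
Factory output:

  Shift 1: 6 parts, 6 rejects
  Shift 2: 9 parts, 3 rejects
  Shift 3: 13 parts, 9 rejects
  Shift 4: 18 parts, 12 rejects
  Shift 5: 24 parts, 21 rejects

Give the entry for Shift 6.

31 parts, 33 rejects

Parts — differences are 3, 4, 5, … (increasing by 1 each time): 6, 9, 13, 18, 24 → 31.
For the rejects, each term is the sum of the two before it: 6, 3, 9, 12, 21 → 33.
Combining the parts gives 31 parts, 33 rejects.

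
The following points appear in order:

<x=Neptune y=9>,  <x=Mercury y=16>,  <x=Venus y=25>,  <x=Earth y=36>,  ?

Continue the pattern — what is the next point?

<x=Mars y=49>

X goes Neptune, Mercury, Venus, Earth → Mars (runs through the planets Mercury→Neptune).
Y goes 9, 16, 25, 36 → 49 (perfect squares: 3², 4², 5², …).
So the next point is <x=Mars y=49>.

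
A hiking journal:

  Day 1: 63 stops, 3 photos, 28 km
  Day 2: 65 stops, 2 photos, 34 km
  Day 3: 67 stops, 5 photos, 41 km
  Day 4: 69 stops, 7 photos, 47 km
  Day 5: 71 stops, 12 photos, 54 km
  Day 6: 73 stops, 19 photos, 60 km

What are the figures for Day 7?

75 stops, 31 photos, 67 km

For the stops, +2 each step: 63, 65, 67, 69, 71, 73 → 75.
Photos: each term is the sum of the two before it; 3, 2, 5, 7, 12, 19 → 31.
Km: 28, 34, 41, 47, 54, 60 → 67 (alternating steps +6, +7, +6, +7, …).
Putting it together: 75 stops, 31 photos, 67 km.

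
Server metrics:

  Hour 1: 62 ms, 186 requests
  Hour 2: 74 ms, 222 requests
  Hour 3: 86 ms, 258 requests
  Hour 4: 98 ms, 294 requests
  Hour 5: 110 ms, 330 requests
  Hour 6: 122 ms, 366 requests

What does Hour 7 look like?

Ms: 62, 74, 86, 98, 110, 122 → 134 (+12 each step).
Requests: always 3 × the ms; 186, 222, 258, 294, 330, 366 → 402.
So the next row is 134 ms, 402 requests.

134 ms, 402 requests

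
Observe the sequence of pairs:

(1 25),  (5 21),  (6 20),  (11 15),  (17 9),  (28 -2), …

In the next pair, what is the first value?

45

First value goes 1, 5, 6, 11, 17, 28 → 45 (each term is the sum of the two before it).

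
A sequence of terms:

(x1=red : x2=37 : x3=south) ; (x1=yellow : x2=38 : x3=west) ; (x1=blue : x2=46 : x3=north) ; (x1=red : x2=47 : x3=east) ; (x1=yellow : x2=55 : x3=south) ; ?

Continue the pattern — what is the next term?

For the x1, repeats red → yellow → blue: red, yellow, blue, red, yellow → blue.
X2: alternating steps +1, +8, +1, +8, …; 37, 38, 46, 47, 55 → 56.
X3 goes south, west, north, east, south → west (repeats south → west → north → east).
So the next term is (x1=blue : x2=56 : x3=west).

(x1=blue : x2=56 : x3=west)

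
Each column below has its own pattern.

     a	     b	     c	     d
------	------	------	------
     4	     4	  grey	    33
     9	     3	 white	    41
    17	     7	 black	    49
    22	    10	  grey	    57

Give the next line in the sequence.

30  17  white  65

Column a — alternating steps +5, +8, +5, +8, …: 4, 9, 17, 22 → 30.
Column b: 4, 3, 7, 10 → 17 (each term is the sum of the two before it).
Column c: repeats grey → white → black, so grey, white, black, grey → white.
Column d — +8 each step: 33, 41, 49, 57 → 65.
Putting it together: 30  17  white  65.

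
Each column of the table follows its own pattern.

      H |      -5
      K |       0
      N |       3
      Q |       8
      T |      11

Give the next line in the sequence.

Letter: letters move forward 3 places in the alphabet, so H, K, N, Q, T → W.
Second component goes -5, 0, 3, 8, 11 → 16 (alternating steps +5, +3, +5, +3, …).
Putting it together: W  16.

W  16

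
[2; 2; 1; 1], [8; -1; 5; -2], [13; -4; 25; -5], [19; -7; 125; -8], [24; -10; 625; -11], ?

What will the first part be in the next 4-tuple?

30

For the first part, alternating steps +6, +5, +6, +5, …: 2, 8, 13, 19, 24 → 30.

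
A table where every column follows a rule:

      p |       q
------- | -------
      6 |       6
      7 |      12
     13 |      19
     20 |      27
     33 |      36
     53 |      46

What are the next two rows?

Column p — each term is the sum of the two before it: 6, 7, 13, 20, 33, 53 → 86 → 139.
Column q: differences are 6, 7, 8, … (increasing by 1 each time), so 6, 12, 19, 27, 36, 46 → 57 → 69.
So the next two rows are 86  57 and 139  69.

86  57; 139  69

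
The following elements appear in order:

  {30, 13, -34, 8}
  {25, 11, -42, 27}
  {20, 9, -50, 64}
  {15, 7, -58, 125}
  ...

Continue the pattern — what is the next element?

{10, 5, -66, 216}

First slot goes 30, 25, 20, 15 → 10 (−5 each step).
Second slot goes 13, 11, 9, 7 → 5 (−2 each step).
Third slot: -34, -42, -50, -58 → -66 (−8 each step).
Fourth slot: 8, 27, 64, 125 → 216 (perfect cubes: 2³, 3³, 4³, …).
So the next element is {10, 5, -66, 216}.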